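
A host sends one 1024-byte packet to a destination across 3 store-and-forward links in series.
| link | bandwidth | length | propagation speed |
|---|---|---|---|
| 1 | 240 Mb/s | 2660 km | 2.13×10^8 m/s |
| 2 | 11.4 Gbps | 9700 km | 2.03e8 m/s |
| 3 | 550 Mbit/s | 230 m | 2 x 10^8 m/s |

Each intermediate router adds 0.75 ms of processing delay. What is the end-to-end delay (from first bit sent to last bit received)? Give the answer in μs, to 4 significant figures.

L = 1024 × 8 = 8192 bits.
Transmission delays (L/R per hop): 34.1333, 0.718596, 14.8945 μs; sum = 49.7465 μs.
Propagation delays (d/s per hop): 12488.3, 47783.3, 1.15 μs; sum = 60272.7 μs.
Processing at 2 router(s): 2 × 0.75 ms = 1500 μs.
End-to-end = 61820 μs.

61820 μs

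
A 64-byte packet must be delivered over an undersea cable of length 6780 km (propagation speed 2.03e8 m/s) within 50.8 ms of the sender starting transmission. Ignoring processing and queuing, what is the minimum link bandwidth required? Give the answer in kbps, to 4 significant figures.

L = 512 bits.
Propagation delay = 6780000 / 2.03e+08 = 33.399 ms.
Transmission budget = 50.8 − 33.399 = 17.401 ms.
R ≥ L / t_tx = 512 bits / 0.017401 s = 29.42 kbps.

29.42 kbps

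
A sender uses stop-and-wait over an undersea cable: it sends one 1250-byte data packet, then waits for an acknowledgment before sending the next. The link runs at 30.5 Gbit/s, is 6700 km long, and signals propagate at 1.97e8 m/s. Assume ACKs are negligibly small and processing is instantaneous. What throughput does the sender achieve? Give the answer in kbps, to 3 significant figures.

t_tx = L/R = 10000/30500000000 = 3.27869e-07 s.
t_prop = 6700000/197000000 = 0.0340102 s; RTT = 0.0680203 s.
Cycle = t_tx + RTT = 0.0680206 s.
Throughput = L / cycle = 10000 / 0.0680206 = 147 kbps.

147 kbps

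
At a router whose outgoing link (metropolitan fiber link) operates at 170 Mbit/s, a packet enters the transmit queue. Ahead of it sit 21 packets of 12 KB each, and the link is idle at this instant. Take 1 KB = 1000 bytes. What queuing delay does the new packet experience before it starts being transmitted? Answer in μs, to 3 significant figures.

11900 μs

Each queued packet: L/R = 96000/170000000 = 564.706 μs.
21 queued → 11858.8 μs.
Queuing delay = 11900 μs.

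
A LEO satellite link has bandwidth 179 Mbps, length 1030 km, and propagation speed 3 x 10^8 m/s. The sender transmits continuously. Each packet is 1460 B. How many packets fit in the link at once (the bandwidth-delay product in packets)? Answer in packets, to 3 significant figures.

52.6 packets

Propagation delay = 1030000 / 300000000 = 0.00343333 s.
BDP = R × t_prop = 179000000 × 0.00343333 = 614567 bits.
In packets of 11680 bits: 52.6 packets.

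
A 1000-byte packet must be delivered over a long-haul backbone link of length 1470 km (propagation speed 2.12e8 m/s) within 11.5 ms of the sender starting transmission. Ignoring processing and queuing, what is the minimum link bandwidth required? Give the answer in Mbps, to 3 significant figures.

L = 8000 bits.
Propagation delay = 1470000 / 212000000 = 6.93396 ms.
Transmission budget = 11.5 − 6.93396 = 4.56604 ms.
R ≥ L / t_tx = 8000 bits / 0.00456604 s = 1.75 Mbps.

1.75 Mbps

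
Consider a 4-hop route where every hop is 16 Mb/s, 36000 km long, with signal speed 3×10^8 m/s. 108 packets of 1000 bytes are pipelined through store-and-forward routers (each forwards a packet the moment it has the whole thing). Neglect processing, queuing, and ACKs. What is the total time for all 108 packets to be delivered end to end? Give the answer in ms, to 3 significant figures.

536 ms

Per-hop transmission t_tx = L/R = 8000/16000000 = 0.5 ms.
Per-hop propagation t_prop = 36000000/300000000 = 120 ms.
Pipeline fill: first packet needs 4·t_tx to clear all hops; remaining 107 packets each add one t_tx.
Total = (4+108-1)·t_tx + 4·t_prop = 111·0.5 + 4·120 = 536 ms.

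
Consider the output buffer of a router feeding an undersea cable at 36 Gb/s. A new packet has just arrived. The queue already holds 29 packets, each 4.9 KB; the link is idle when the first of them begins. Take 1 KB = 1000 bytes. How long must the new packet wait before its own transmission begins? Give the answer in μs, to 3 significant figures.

Each queued packet: L/R = 39200/36000000000 = 1.08889 μs.
29 queued → 31.5778 μs.
Queuing delay = 31.6 μs.

31.6 μs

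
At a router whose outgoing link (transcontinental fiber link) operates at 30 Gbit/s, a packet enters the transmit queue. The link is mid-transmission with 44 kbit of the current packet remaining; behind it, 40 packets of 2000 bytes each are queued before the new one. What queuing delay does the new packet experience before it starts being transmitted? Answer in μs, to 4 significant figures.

Each queued packet: L/R = 16000/30000000000 = 0.533333 μs.
40 queued → 21.3333 μs.
Plus remaining 44000 bits of current packet: 1.46667 μs.
Queuing delay = 22.80 μs.

22.80 μs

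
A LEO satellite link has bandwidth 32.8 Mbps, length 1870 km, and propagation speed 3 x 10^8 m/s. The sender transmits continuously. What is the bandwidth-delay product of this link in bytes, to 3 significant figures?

25600 bytes

Propagation delay = 1870000 / 300000000 = 0.00623333 s.
BDP = R × t_prop = 3.28e+07 × 0.00623333 = 204453 bits.
In bytes: 204453/8 = 25600 bytes.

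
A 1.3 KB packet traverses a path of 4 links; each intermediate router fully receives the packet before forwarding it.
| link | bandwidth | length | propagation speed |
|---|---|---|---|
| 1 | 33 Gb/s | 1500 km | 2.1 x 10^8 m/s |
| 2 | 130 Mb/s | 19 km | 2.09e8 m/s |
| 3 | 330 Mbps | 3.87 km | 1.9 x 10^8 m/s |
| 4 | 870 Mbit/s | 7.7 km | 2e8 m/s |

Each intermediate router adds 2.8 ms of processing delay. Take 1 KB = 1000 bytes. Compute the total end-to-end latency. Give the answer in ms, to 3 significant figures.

L = 10400 bits.
Transmission delays (L/R per hop): 0.000315152, 0.08, 0.0315152, 0.011954 ms; sum = 0.123784 ms.
Propagation delays (d/s per hop): 7.14286, 0.0909091, 0.0203684, 0.0385 ms; sum = 7.29263 ms.
Processing at 3 router(s): 3 × 2.8 ms = 8.4 ms.
End-to-end = 15.8 ms.

15.8 ms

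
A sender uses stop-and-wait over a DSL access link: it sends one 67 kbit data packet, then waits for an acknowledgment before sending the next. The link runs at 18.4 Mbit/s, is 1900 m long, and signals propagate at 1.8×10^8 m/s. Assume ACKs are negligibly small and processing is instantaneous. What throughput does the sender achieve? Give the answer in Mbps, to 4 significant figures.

18.29 Mbps

t_tx = L/R = 67000/18400000 = 0.0036413 s.
t_prop = 1900/180000000 = 1.05556e-05 s; RTT = 2.11111e-05 s.
Cycle = t_tx + RTT = 0.00366242 s.
Throughput = L / cycle = 67000 / 0.00366242 = 18.29 Mbps.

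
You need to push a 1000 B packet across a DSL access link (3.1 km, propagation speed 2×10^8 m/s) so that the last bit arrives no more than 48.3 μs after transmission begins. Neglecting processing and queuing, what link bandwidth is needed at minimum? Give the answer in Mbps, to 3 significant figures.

244 Mbps

L = 8000 bits.
Propagation delay = 3100 / 200000000 = 15.5 μs.
Transmission budget = 48.3 − 15.5 = 32.8 μs.
R ≥ L / t_tx = 8000 bits / 3.28e-05 s = 244 Mbps.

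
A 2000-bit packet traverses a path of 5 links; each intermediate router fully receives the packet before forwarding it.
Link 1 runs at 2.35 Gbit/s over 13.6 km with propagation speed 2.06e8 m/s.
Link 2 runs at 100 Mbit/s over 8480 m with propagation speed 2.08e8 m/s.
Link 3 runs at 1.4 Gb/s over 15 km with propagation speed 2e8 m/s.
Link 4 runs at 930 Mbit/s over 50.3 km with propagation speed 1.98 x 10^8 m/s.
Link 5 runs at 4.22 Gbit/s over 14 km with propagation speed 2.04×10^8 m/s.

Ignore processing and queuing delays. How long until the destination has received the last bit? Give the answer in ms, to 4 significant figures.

Transmission delays (L/R per hop): 0.000851064, 0.02, 0.00142857, 0.00215054, 0.000473934 ms; sum = 0.0249041 ms.
Propagation delays (d/s per hop): 0.0660194, 0.0407692, 0.075, 0.25404, 0.0686275 ms; sum = 0.504457 ms.
End-to-end = 0.5294 ms.

0.5294 ms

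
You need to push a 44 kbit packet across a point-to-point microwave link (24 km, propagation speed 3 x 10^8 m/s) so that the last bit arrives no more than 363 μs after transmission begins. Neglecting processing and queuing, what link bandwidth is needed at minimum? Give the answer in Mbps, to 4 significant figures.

155.5 Mbps

Propagation delay = 24000 / 300000000 = 80 μs.
Transmission budget = 363 − 80 = 283 μs.
R ≥ L / t_tx = 44000 bits / 0.000283 s = 155.5 Mbps.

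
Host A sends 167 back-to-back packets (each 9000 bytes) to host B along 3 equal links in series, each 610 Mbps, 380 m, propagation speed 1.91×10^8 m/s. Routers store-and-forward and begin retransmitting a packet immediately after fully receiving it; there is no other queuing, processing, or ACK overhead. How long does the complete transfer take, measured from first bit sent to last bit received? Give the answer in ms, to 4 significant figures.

19.95 ms

Per-hop transmission t_tx = L/R = 72000/610000000 = 0.118033 ms.
Per-hop propagation t_prop = 380/191000000 = 0.00198953 ms.
Pipeline fill: first packet needs 3·t_tx to clear all hops; remaining 166 packets each add one t_tx.
Total = (3+167-1)·t_tx + 3·t_prop = 169·0.118033 + 3·0.00198953 = 19.95 ms.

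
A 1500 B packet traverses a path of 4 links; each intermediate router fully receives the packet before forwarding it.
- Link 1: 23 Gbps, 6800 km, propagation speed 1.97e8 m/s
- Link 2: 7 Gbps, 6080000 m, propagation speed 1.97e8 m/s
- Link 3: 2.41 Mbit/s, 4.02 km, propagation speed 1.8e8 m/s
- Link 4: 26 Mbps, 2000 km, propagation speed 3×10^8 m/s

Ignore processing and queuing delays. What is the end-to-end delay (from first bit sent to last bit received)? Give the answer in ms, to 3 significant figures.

77.5 ms

L = 1500 × 8 = 12000 bits.
Transmission delays (L/R per hop): 0.000521739, 0.00171429, 4.97925, 0.461538 ms; sum = 5.44303 ms.
Propagation delays (d/s per hop): 34.5178, 30.8629, 0.0223333, 6.66667 ms; sum = 72.0697 ms.
End-to-end = 77.5 ms.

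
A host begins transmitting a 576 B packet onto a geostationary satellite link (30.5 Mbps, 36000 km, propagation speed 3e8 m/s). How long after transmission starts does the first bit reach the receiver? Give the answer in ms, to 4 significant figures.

120.0 ms

First bit experiences only propagation delay: d/s = 36000000/300000000 = 120.0 ms.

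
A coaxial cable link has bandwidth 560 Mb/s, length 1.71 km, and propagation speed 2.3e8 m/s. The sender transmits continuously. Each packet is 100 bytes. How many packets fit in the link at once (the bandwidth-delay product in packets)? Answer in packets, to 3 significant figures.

Propagation delay = 1710 / 2.3e+08 = 7.43478e-06 s.
BDP = R × t_prop = 560000000 × 7.43478e-06 = 4163.48 bits.
In packets of 800 bits: 5.20 packets.

5.20 packets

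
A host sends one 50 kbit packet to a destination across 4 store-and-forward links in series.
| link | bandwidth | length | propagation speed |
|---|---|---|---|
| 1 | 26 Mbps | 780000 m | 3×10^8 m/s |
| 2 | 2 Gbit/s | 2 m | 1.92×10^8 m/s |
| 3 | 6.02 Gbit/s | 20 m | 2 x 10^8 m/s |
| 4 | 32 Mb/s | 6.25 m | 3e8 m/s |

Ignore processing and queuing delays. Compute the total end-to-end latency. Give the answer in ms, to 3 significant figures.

L = 50000 bits.
Transmission delays (L/R per hop): 1.92308, 0.025, 0.00830565, 1.5625 ms; sum = 3.51888 ms.
Propagation delays (d/s per hop): 2.6, 1.04167e-05, 0.0001, 2.08333e-05 ms; sum = 2.60013 ms.
End-to-end = 6.12 ms.

6.12 ms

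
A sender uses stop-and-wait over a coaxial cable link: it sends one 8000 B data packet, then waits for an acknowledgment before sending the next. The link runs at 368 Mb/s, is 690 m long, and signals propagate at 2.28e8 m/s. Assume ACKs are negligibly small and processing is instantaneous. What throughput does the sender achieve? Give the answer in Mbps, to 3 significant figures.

356 Mbps

t_tx = L/R = 64000/368000000 = 0.000173913 s.
t_prop = 690/2.28e+08 = 3.02632e-06 s; RTT = 6.05263e-06 s.
Cycle = t_tx + RTT = 0.000179966 s.
Throughput = L / cycle = 64000 / 0.000179966 = 356 Mbps.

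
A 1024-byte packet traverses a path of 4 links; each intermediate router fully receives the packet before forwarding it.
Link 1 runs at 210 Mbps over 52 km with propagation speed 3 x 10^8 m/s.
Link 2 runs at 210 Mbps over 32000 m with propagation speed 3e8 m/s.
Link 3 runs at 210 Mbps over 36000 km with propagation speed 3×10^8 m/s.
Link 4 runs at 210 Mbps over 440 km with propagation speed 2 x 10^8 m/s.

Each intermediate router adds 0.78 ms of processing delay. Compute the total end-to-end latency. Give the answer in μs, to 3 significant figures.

L = 1024 × 8 = 8192 bits.
Transmission delay per hop = L/R = 8192/210000000 = 39.0095 μs; 4 hops → 156.038 μs.
Propagation delays (d/s per hop): 173.333, 106.667, 120000, 2200 μs; sum = 122480 μs.
Processing at 3 router(s): 3 × 0.78 ms = 2340 μs.
End-to-end = 125000 μs.

125000 μs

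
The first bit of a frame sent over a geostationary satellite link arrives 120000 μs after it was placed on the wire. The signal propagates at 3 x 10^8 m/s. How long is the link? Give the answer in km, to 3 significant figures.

36000 km

d = s × t_prop = 300000000 × 0.12 = 36000 km.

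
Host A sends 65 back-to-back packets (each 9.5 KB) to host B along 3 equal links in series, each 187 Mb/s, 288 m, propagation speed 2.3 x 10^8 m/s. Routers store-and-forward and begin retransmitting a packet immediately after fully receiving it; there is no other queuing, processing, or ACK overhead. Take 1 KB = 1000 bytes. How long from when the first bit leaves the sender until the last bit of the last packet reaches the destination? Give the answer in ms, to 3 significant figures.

27.2 ms

Per-hop transmission t_tx = L/R = 76000/187000000 = 0.406417 ms.
Per-hop propagation t_prop = 288/2.3e+08 = 0.00125217 ms.
Pipeline fill: first packet needs 3·t_tx to clear all hops; remaining 64 packets each add one t_tx.
Total = (3+65-1)·t_tx + 3·t_prop = 67·0.406417 + 3·0.00125217 = 27.2 ms.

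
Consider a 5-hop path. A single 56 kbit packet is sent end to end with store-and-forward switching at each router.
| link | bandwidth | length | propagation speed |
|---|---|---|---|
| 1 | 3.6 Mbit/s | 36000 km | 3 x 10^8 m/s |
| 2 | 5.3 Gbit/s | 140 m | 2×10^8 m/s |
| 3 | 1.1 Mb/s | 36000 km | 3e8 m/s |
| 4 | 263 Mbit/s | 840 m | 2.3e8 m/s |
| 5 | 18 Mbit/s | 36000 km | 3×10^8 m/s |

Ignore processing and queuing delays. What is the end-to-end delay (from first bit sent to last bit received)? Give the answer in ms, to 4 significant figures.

429.8 ms

L = 56000 bits.
Transmission delays (L/R per hop): 15.5556, 0.010566, 50.9091, 0.212928, 3.11111 ms; sum = 69.7993 ms.
Propagation delays (d/s per hop): 120, 0.0007, 120, 0.00365217, 120 ms; sum = 360.004 ms.
End-to-end = 429.8 ms.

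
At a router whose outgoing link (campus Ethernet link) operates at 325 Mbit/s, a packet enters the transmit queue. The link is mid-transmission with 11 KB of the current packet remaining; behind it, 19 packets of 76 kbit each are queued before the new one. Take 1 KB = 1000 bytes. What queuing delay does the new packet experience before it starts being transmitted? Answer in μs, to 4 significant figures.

Each queued packet: L/R = 76000/325000000 = 233.846 μs.
19 queued → 4443.08 μs.
Plus remaining 88000 bits of current packet: 270.769 μs.
Queuing delay = 4714 μs.

4714 μs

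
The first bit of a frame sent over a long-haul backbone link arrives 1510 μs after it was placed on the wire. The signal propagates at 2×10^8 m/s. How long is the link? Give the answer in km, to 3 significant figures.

d = s × t_prop = 200000000 × 0.00151 = 302 km.

302 km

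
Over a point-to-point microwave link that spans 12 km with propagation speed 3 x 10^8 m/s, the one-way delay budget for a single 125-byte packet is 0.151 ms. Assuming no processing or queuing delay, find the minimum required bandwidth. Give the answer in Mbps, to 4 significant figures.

L = 1000 bits.
Propagation delay = 12000 / 300000000 = 0.04 ms.
Transmission budget = 0.151 − 0.04 = 0.111 ms.
R ≥ L / t_tx = 1000 bits / 0.000111 s = 9.009 Mbps.

9.009 Mbps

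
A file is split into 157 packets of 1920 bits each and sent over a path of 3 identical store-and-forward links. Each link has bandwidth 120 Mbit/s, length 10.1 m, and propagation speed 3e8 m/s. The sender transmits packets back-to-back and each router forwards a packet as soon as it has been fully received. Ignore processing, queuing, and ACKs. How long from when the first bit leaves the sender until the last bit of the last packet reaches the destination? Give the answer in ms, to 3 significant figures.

Per-hop transmission t_tx = L/R = 1920/120000000 = 0.016 ms.
Per-hop propagation t_prop = 10.1/300000000 = 3.36667e-05 ms.
Pipeline fill: first packet needs 3·t_tx to clear all hops; remaining 156 packets each add one t_tx.
Total = (3+157-1)·t_tx + 3·t_prop = 159·0.016 + 3·3.36667e-05 = 2.54 ms.

2.54 ms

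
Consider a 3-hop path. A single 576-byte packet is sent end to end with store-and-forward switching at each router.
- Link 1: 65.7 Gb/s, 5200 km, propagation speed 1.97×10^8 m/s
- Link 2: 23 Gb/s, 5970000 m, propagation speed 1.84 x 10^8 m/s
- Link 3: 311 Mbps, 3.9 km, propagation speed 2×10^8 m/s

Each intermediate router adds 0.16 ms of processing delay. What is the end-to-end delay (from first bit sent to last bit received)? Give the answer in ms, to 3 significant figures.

L = 576 × 8 = 4608 bits.
Transmission delays (L/R per hop): 7.0137e-05, 0.000200348, 0.0148167 ms; sum = 0.0150872 ms.
Propagation delays (d/s per hop): 26.3959, 32.4457, 0.0195 ms; sum = 58.8611 ms.
Processing at 2 router(s): 2 × 0.16 ms = 0.32 ms.
End-to-end = 59.2 ms.

59.2 ms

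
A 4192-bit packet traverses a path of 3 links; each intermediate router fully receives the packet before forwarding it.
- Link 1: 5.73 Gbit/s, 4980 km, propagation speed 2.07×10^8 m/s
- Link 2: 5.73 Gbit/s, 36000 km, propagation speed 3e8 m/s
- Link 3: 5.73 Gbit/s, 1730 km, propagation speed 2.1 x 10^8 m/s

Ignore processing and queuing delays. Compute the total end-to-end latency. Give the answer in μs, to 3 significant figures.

Transmission delay per hop = L/R = 4192/5730000000 = 0.731588 μs; 3 hops → 2.19476 μs.
Propagation delays (d/s per hop): 24058, 120000, 8238.1 μs; sum = 152296 μs.
End-to-end = 152000 μs.

152000 μs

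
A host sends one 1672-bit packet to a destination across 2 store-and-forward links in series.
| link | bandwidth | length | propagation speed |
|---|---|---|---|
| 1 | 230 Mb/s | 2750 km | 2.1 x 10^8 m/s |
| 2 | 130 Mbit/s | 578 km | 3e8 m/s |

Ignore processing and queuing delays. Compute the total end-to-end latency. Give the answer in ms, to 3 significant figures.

15.0 ms

Transmission delays (L/R per hop): 0.00726957, 0.0128615 ms; sum = 0.0201311 ms.
Propagation delays (d/s per hop): 13.0952, 1.92667 ms; sum = 15.0219 ms.
End-to-end = 15.0 ms.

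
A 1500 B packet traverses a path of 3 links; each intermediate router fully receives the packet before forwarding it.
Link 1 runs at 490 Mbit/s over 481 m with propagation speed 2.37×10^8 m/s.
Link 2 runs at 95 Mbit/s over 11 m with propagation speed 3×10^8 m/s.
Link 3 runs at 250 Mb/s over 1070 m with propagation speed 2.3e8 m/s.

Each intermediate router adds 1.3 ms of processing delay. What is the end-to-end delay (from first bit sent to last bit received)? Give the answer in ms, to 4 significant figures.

2.806 ms

L = 1500 × 8 = 12000 bits.
Transmission delays (L/R per hop): 0.0244898, 0.126316, 0.048 ms; sum = 0.198806 ms.
Propagation delays (d/s per hop): 0.00202954, 3.66667e-05, 0.00465217 ms; sum = 0.00671838 ms.
Processing at 2 router(s): 2 × 1.3 ms = 2.6 ms.
End-to-end = 2.806 ms.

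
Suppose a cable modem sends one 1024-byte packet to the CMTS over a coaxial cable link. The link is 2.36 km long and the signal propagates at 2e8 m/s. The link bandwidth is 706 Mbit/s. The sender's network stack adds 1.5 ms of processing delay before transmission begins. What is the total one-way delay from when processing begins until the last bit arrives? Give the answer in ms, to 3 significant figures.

1.52 ms

L = 1024 × 8 = 8192 bits.
Transmission delay = L/R = 8192 / 706000000 = 0.0116034 ms.
Propagation delay = d/s = 2360 m / 200000000 m/s = 0.0118 ms.
Plus processing delay 1.5 ms = 1.5 ms.
Total = 1.52 ms.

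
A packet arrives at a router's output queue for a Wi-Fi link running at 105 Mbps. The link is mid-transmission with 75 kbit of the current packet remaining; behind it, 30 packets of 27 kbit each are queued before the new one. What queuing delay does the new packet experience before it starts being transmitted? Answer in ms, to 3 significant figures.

Each queued packet: L/R = 27000/105000000 = 0.257143 ms.
30 queued → 7.71429 ms.
Plus remaining 75000 bits of current packet: 0.714286 ms.
Queuing delay = 8.43 ms.

8.43 ms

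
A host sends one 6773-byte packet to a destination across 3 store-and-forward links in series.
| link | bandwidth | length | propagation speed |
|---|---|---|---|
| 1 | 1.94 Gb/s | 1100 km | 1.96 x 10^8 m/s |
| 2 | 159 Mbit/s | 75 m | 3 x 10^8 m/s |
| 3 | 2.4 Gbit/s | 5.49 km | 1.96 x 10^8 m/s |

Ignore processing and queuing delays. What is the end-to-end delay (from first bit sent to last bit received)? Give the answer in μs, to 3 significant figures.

6030 μs

L = 6773 × 8 = 54184 bits.
Transmission delays (L/R per hop): 27.9299, 340.78, 22.5767 μs; sum = 391.286 μs.
Propagation delays (d/s per hop): 5612.24, 0.25, 28.0102 μs; sum = 5640.51 μs.
End-to-end = 6030 μs.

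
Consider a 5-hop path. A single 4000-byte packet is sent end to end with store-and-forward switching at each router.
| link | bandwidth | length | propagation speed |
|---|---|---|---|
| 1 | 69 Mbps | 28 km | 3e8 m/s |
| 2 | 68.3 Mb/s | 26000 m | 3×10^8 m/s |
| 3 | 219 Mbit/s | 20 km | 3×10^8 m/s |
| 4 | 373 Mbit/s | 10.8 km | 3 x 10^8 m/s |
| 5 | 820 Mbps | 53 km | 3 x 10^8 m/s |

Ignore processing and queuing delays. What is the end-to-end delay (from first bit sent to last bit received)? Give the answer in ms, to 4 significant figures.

L = 4000 × 8 = 32000 bits.
Transmission delays (L/R per hop): 0.463768, 0.468521, 0.146119, 0.0857909, 0.0390244 ms; sum = 1.20322 ms.
Propagation delays (d/s per hop): 0.0933333, 0.0866667, 0.0666667, 0.036, 0.176667 ms; sum = 0.459333 ms.
End-to-end = 1.663 ms.

1.663 ms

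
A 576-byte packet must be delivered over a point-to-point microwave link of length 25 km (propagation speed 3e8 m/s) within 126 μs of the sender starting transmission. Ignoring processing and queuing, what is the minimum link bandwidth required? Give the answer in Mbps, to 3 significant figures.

108 Mbps

L = 4608 bits.
Propagation delay = 25000 / 300000000 = 83.3333 μs.
Transmission budget = 126 − 83.3333 = 42.6667 μs.
R ≥ L / t_tx = 4608 bits / 4.26667e-05 s = 108 Mbps.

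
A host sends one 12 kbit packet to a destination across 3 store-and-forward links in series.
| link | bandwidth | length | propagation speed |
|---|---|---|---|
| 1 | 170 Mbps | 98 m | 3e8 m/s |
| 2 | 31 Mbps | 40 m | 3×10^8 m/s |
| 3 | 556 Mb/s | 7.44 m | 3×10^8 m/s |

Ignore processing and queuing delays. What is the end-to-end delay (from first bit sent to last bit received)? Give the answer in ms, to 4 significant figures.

L = 12000 bits.
Transmission delays (L/R per hop): 0.0705882, 0.387097, 0.0215827 ms; sum = 0.479268 ms.
Propagation delays (d/s per hop): 0.000326667, 0.000133333, 2.48e-05 ms; sum = 0.0004848 ms.
End-to-end = 0.4798 ms.

0.4798 ms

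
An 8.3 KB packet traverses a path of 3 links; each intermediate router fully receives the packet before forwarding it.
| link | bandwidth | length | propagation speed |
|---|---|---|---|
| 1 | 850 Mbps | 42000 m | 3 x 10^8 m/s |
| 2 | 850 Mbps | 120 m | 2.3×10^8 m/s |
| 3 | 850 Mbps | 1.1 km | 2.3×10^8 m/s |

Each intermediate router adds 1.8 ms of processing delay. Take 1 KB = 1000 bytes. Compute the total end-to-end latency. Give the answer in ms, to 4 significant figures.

L = 66400 bits.
Transmission delay per hop = L/R = 66400/850000000 = 0.0781176 ms; 3 hops → 0.234353 ms.
Propagation delays (d/s per hop): 0.14, 0.000521739, 0.00478261 ms; sum = 0.145304 ms.
Processing at 2 router(s): 2 × 1.8 ms = 3.6 ms.
End-to-end = 3.980 ms.

3.980 ms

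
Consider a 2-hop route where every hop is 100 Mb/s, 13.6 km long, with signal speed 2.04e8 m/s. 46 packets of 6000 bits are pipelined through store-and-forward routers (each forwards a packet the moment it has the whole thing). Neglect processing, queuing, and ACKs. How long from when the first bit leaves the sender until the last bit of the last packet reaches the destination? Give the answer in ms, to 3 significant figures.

2.95 ms

Per-hop transmission t_tx = L/R = 6000/100000000 = 0.06 ms.
Per-hop propagation t_prop = 13600/204000000 = 0.0666667 ms.
Pipeline fill: first packet needs 2·t_tx to clear all hops; remaining 45 packets each add one t_tx.
Total = (2+46-1)·t_tx + 2·t_prop = 47·0.06 + 2·0.0666667 = 2.95 ms.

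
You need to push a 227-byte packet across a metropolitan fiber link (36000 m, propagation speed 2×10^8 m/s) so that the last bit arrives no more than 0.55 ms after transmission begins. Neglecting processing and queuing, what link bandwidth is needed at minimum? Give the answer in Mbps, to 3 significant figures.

4.91 Mbps

L = 1816 bits.
Propagation delay = 36000 / 200000000 = 0.18 ms.
Transmission budget = 0.55 − 0.18 = 0.37 ms.
R ≥ L / t_tx = 1816 bits / 0.00037 s = 4.91 Mbps.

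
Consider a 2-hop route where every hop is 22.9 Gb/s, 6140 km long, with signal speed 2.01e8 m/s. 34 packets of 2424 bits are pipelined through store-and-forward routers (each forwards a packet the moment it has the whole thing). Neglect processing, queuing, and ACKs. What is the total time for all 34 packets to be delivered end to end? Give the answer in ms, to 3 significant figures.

61.1 ms

Per-hop transmission t_tx = L/R = 2424/22900000000 = 0.000105852 ms.
Per-hop propagation t_prop = 6140000/2.01e+08 = 30.5473 ms.
Pipeline fill: first packet needs 2·t_tx to clear all hops; remaining 33 packets each add one t_tx.
Total = (2+34-1)·t_tx + 2·t_prop = 35·0.000105852 + 2·30.5473 = 61.1 ms.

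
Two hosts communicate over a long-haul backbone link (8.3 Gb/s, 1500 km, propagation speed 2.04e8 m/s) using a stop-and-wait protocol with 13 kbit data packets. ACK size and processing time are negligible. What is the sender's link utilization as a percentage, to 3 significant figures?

t_tx = L/R = 13000/8.3e+09 = 1.56627e-06 s.
t_prop = 1500000/204000000 = 0.00735294 s; RTT = 0.0147059 s.
Cycle = t_tx + RTT = 0.0147074 s.
Utilization = t_tx / cycle = 1.56627e-06/0.0147074 = 0.0106 %.

0.0106 %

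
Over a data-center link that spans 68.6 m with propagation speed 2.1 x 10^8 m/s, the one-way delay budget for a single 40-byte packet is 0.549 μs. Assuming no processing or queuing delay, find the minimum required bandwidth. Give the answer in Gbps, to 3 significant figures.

1.44 Gbps

L = 320 bits.
Propagation delay = 68.6 / 210000000 = 0.326667 μs.
Transmission budget = 0.549 − 0.326667 = 0.222333 μs.
R ≥ L / t_tx = 320 bits / 2.22333e-07 s = 1.44 Gbps.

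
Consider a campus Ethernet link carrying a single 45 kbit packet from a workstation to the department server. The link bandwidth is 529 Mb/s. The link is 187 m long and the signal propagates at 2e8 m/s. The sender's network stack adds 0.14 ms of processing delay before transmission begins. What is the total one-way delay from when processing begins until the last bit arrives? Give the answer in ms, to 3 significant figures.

0.226 ms

L = 45000 bits.
Transmission delay = L/R = 45000 / 529000000 = 0.0850662 ms.
Propagation delay = d/s = 187 m / 200000000 m/s = 0.000935 ms.
Plus processing delay 0.14 ms = 0.14 ms.
Total = 0.226 ms.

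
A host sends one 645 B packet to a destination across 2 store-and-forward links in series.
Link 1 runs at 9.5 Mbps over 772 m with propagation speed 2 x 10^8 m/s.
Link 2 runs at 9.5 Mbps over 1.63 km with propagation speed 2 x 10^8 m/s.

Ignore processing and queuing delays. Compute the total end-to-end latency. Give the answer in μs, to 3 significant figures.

1100 μs

L = 645 × 8 = 5160 bits.
Transmission delay per hop = L/R = 5160/9500000 = 543.158 μs; 2 hops → 1086.32 μs.
Propagation delays (d/s per hop): 3.86, 8.15 μs; sum = 12.01 μs.
End-to-end = 1100 μs.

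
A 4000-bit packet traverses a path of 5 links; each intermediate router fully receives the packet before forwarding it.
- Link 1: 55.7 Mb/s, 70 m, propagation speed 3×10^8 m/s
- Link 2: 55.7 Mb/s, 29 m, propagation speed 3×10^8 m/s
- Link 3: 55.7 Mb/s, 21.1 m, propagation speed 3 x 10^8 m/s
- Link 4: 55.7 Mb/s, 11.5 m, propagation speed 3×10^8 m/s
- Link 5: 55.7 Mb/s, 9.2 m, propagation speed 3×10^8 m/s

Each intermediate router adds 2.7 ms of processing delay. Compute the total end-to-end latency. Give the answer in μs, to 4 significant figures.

Transmission delay per hop = L/R = 4000/55700000 = 71.8133 μs; 5 hops → 359.066 μs.
Propagation delays (d/s per hop): 0.233333, 0.0966667, 0.0703333, 0.0383333, 0.0306667 μs; sum = 0.469333 μs.
Processing at 4 router(s): 4 × 2.7 ms = 10800 μs.
End-to-end = 11160 μs.

11160 μs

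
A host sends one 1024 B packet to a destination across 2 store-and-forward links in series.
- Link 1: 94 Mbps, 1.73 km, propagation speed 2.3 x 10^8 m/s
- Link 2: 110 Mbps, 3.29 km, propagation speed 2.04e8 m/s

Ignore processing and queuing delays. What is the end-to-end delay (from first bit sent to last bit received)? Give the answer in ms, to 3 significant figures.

L = 1024 × 8 = 8192 bits.
Transmission delays (L/R per hop): 0.0871489, 0.0744727 ms; sum = 0.161622 ms.
Propagation delays (d/s per hop): 0.00752174, 0.0161275 ms; sum = 0.0236492 ms.
End-to-end = 0.185 ms.

0.185 ms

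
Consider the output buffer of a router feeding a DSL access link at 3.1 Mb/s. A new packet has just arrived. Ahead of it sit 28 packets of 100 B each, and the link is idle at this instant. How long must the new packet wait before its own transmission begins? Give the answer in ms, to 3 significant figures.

Each queued packet: L/R = 800/3100000 = 0.258065 ms.
28 queued → 7.22581 ms.
Queuing delay = 7.23 ms.

7.23 ms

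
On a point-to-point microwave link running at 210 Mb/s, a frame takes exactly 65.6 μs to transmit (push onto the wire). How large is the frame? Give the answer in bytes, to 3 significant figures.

L = R × t_tx = 210000000 b/s × 6.56e-05 s = 13776 bits.
In bytes: 13776 / 8 = 1720 bytes.

1720 bytes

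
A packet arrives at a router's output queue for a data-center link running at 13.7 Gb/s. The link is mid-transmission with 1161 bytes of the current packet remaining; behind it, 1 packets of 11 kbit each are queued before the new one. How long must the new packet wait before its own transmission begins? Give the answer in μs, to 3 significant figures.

1.48 μs

Each queued packet: L/R = 11000/13700000000 = 0.80292 μs.
1 queued → 0.80292 μs.
Plus remaining 9288 bits of current packet: 0.677956 μs.
Queuing delay = 1.48 μs.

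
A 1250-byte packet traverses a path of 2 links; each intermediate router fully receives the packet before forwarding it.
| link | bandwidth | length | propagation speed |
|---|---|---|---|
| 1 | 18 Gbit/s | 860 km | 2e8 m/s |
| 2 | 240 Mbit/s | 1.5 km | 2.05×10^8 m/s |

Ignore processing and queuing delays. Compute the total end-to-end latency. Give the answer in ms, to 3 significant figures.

4.35 ms

L = 1250 × 8 = 10000 bits.
Transmission delays (L/R per hop): 0.000555556, 0.0416667 ms; sum = 0.0422222 ms.
Propagation delays (d/s per hop): 4.3, 0.00731707 ms; sum = 4.30732 ms.
End-to-end = 4.35 ms.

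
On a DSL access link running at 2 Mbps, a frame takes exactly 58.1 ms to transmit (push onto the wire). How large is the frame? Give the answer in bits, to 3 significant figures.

116000 bits

L = R × t_tx = 2000000 b/s × 0.0581 s = 116200 bits.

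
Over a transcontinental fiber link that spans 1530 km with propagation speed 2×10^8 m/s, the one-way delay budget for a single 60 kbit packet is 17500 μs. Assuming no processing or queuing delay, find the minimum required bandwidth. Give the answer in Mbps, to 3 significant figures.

6.09 Mbps

Propagation delay = 1530000 / 200000000 = 7650 μs.
Transmission budget = 17500 − 7650 = 9850 μs.
R ≥ L / t_tx = 60000 bits / 0.00985 s = 6.09 Mbps.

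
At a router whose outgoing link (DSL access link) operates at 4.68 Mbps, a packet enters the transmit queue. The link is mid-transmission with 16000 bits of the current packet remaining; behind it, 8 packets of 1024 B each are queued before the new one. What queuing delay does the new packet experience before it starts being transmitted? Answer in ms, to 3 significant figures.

Each queued packet: L/R = 8192/4680000 = 1.75043 ms.
8 queued → 14.0034 ms.
Plus remaining 16000 bits of current packet: 3.4188 ms.
Queuing delay = 17.4 ms.

17.4 ms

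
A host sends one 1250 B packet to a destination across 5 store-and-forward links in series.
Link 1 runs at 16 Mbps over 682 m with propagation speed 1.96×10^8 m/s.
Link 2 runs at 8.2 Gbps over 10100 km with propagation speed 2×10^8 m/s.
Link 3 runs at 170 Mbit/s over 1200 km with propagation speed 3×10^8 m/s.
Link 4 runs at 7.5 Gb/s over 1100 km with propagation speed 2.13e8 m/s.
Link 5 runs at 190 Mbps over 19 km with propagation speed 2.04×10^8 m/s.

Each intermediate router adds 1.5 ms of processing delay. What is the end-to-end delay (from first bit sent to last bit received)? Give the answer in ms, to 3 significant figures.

L = 1250 × 8 = 10000 bits.
Transmission delays (L/R per hop): 0.625, 0.00121951, 0.0588235, 0.00133333, 0.0526316 ms; sum = 0.739008 ms.
Propagation delays (d/s per hop): 0.00347959, 50.5, 4, 5.16432, 0.0931373 ms; sum = 59.7609 ms.
Processing at 4 router(s): 4 × 1.5 ms = 6 ms.
End-to-end = 66.5 ms.

66.5 ms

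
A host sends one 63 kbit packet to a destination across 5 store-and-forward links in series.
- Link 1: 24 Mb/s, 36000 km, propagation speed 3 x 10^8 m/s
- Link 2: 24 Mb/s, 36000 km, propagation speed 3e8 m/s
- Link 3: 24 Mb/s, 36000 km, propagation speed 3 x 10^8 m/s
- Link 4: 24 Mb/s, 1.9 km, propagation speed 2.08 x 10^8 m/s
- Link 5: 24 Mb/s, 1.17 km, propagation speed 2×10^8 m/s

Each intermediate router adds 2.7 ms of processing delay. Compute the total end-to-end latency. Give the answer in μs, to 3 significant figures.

384000 μs

L = 63000 bits.
Transmission delay per hop = L/R = 63000/24000000 = 2625 μs; 5 hops → 13125 μs.
Propagation delays (d/s per hop): 120000, 120000, 120000, 9.13462, 5.85 μs; sum = 360015 μs.
Processing at 4 router(s): 4 × 2.7 ms = 10800 μs.
End-to-end = 384000 μs.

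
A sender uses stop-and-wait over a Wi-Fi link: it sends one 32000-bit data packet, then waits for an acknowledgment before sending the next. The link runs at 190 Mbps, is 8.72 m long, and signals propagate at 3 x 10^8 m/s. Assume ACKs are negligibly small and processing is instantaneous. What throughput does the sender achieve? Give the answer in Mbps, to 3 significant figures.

190 Mbps

t_tx = L/R = 32000/190000000 = 0.000168421 s.
t_prop = 8.72/300000000 = 2.90667e-08 s; RTT = 5.81333e-08 s.
Cycle = t_tx + RTT = 0.000168479 s.
Throughput = L / cycle = 32000 / 0.000168479 = 190 Mbps.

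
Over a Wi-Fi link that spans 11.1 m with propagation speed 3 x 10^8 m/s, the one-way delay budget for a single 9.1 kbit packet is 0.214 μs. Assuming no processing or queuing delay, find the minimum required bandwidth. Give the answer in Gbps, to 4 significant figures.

51.41 Gbps

Propagation delay = 11.1 / 300000000 = 0.037 μs.
Transmission budget = 0.214 − 0.037 = 0.177 μs.
R ≥ L / t_tx = 9100 bits / 1.77e-07 s = 51.41 Gbps.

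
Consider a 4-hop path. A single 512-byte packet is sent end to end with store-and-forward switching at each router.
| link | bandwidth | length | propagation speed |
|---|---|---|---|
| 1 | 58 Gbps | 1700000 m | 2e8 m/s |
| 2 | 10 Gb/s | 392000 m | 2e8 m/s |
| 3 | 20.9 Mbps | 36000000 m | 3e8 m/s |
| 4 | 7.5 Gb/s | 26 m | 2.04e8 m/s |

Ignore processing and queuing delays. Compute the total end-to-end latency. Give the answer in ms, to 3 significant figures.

131 ms

L = 512 × 8 = 4096 bits.
Transmission delays (L/R per hop): 7.06207e-05, 0.0004096, 0.195981, 0.000546133 ms; sum = 0.197007 ms.
Propagation delays (d/s per hop): 8.5, 1.96, 120, 0.000127451 ms; sum = 130.46 ms.
End-to-end = 131 ms.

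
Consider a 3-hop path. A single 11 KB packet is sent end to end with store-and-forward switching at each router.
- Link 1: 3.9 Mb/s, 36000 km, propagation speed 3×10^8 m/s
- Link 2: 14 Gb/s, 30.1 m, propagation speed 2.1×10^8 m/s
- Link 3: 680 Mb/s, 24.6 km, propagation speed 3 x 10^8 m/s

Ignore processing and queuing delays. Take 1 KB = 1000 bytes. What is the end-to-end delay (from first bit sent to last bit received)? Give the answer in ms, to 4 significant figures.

L = 88000 bits.
Transmission delays (L/R per hop): 22.5641, 0.00628571, 0.129412 ms; sum = 22.6998 ms.
Propagation delays (d/s per hop): 120, 0.000143333, 0.082 ms; sum = 120.082 ms.
End-to-end = 142.8 ms.

142.8 ms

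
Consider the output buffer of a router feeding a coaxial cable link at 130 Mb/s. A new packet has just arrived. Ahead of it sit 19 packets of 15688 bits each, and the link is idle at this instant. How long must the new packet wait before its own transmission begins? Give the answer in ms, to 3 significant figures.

2.29 ms

Each queued packet: L/R = 15688/130000000 = 0.120677 ms.
19 queued → 2.29286 ms.
Queuing delay = 2.29 ms.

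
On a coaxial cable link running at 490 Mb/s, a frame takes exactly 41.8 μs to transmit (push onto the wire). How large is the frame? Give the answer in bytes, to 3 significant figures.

L = R × t_tx = 490000000 b/s × 4.18e-05 s = 20482 bits.
In bytes: 20482 / 8 = 2560 bytes.

2560 bytes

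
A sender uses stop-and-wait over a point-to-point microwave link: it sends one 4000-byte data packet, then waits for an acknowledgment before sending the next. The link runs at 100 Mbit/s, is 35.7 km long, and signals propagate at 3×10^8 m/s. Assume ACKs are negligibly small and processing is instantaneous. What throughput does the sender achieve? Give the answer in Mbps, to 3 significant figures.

57.3 Mbps

t_tx = L/R = 32000/100000000 = 0.00032 s.
t_prop = 35700/300000000 = 0.000119 s; RTT = 0.000238 s.
Cycle = t_tx + RTT = 0.000558 s.
Throughput = L / cycle = 32000 / 0.000558 = 57.3 Mbps.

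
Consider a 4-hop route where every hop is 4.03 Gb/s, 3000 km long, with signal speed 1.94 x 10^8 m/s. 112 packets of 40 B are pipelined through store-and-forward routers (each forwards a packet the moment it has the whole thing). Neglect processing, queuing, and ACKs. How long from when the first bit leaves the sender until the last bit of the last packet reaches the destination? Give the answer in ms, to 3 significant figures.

61.9 ms

Per-hop transmission t_tx = L/R = 320/4.03e+09 = 7.94045e-05 ms.
Per-hop propagation t_prop = 3000000/194000000 = 15.4639 ms.
Pipeline fill: first packet needs 4·t_tx to clear all hops; remaining 111 packets each add one t_tx.
Total = (4+112-1)·t_tx + 4·t_prop = 115·7.94045e-05 + 4·15.4639 = 61.9 ms.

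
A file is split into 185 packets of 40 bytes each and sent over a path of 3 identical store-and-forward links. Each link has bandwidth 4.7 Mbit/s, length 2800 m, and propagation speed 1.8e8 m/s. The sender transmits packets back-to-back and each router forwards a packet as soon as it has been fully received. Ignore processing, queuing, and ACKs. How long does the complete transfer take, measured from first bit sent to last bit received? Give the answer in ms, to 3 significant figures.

Per-hop transmission t_tx = L/R = 320/4700000 = 0.0680851 ms.
Per-hop propagation t_prop = 2800/180000000 = 0.0155556 ms.
Pipeline fill: first packet needs 3·t_tx to clear all hops; remaining 184 packets each add one t_tx.
Total = (3+185-1)·t_tx + 3·t_prop = 187·0.0680851 + 3·0.0155556 = 12.8 ms.

12.8 ms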